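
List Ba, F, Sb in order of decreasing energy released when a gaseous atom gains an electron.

F is in period 2, group 17; Sb is in period 5, group 15; Ba is in period 6, group 2.
Atoms with high Z_eff and room in the valence shell (especially the halogens) have the most exothermic electron affinities.
Neither a single period nor a single group — weigh both effects.
Sb > Ba: relative to Ba, both the across-period and down-group shifts push Sb's electron affinity up.
F > Sb: both effects reinforce here, so F is clearly the higher of the two.
Tabulated electron affinity (kJ/mol): F 328, Sb 103, Ba 14.
So from highest to lowest: F > Sb > Ba.

F > Sb > Ba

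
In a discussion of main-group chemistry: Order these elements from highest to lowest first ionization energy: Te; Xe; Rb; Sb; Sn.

IE₁ increases left→right with effective nuclear charge and decreases top→bottom as the valence shell moves farther out.
All lie in period 5, so first ionization energy increases left to right.
So from highest to lowest: Xe > Te > Sb > Sn > Rb.

Xe > Te > Sb > Sn > Rb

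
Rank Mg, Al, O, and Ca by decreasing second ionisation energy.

O, Al, Mg, Ca

Consider each +1 ion: Mg⁺ still has 1 valence electron; Al⁺ still has 2 valence electrons; O⁺ still has 5 valence electrons; Ca⁺ still has 1 valence electron.
All are still removing valence electrons, so compare the +1 ions as you would atoms: IE_2 generally rises across a period (higher Z_eff) and falls down a group (larger shell), subject to the usual subshell exceptions.
Valence configurations: Mg⁺ [Ne]3s¹, Al⁺ [Ne]3s², O⁺ [He]2s²2p³, Ca⁺ [Ar]4s¹.
The numbers (kJ/mol): Mg 1451, Al 1817, O 3388, Ca 1145.
So the second ionization energies run Ca < Mg < Al < O.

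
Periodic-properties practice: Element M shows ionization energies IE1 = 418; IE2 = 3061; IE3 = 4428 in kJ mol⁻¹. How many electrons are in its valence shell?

1

Look for the largest jump between consecutive ionization energies: IE2/IE1 ≈ 7.3, far larger than any earlier ratio.
That jump marks the point where a core electron is being removed. So the atom has 1 valence electron.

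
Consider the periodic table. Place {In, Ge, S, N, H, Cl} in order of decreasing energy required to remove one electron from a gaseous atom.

N, H, Cl, S, Ge, In

H is in period 1, group 1; N is in period 2, group 15; S is in period 3, group 16; Cl is in period 3, group 17; Ge is in period 4, group 14; In is in period 5, group 13.
First ionization energy rises across a period (greater Z_eff holds electrons more tightly) and falls down a group (valence electrons are farther from the nucleus).
These span different periods and groups, so the two trends combine.
Ge > In: both effects reinforce here, so Ge is clearly the higher of the two.
S > Ge: both effects reinforce here, so S is clearly the higher of the two.
Cl > S: Cl lies to the right of S in period 3, so the across-period effect alone puts Cl higher.
H > Cl: the two effects oppose for this pair; the down-group effect wins (1312 vs 1251 kJ/mol).
N > H: the two effects oppose for this pair; the across-period effect wins (1402 vs 1312 kJ/mol).
Tabulated first ionization energy (kJ/mol): H 1312, N 1402, S 1000, Cl 1251, Ge 762, In 558.
So from highest to lowest: N > H > Cl > S > Ge > In.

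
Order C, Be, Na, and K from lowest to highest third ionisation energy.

K < C < Na < Be

Consider each +2 ion: C²⁺ still has 2 valence electrons; Be²⁺ is the bare [He] core; Na²⁺ is already 1 electron into the core; K²⁺ is already 1 electron into the core.
Usually core removal costs more than valence removal, but here the competition is close: a tightly held n=2 valence electron can cost more to remove than an n=3 core electron, so the actual values have to decide it.
Tabulated IE_3 (kJ/mol): C 4620, Be 14849, Na 6910, K 4420.
Overall IE_3 order: K < C < Na < Be.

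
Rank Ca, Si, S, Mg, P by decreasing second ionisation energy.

Consider each +1 ion: Ca⁺ still has 1 valence electron; Si⁺ still has 3 valence electrons; S⁺ still has 5 valence electrons; Mg⁺ still has 1 valence electron; P⁺ still has 4 valence electrons.
All are still removing valence electrons, so compare the +1 ions as you would atoms: IE_2 generally rises across a period (higher Z_eff) and falls down a group (larger shell), subject to the usual subshell exceptions.
Valence configurations: Ca⁺ [Ar]4s¹, Si⁺ [Ne]3s²3p¹, S⁺ [Ne]3s²3p³, Mg⁺ [Ne]3s¹, P⁺ [Ne]3s²3p².
The numbers (kJ/mol): Ca 1145, Si 1577, S 2252, Mg 1451, P 1907.
Overall IE_2 order: Ca < Mg < Si < P < S.

S > P > Si > Mg > Ca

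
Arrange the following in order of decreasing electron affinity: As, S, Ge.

S is in period 3, group 16; Ge is in period 4, group 14; As is in period 4, group 15.
EA tends to increase across a period and decrease down a group, though the pattern is less regular than for IE or radius.
Neither a single period nor a single group — weigh both effects.
Ge > As: this pair runs against the simple trend — see the exception note.
S > Ge: relative to Ge, both the across-period and down-group shifts push S's electron affinity up.
Note the exception: Ge has a higher electron affinity than As, contrary to the simple trend — adding an electron to As's half-filled 4p³ is unfavourable, so Ge (4p²) has the more exothermic EA.
For reference (kJ/mol): S 200, Ge 119, As 78.
So from highest to lowest: S > Ge > As.

S, Ge, As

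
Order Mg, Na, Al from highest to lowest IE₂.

Na > Al > Mg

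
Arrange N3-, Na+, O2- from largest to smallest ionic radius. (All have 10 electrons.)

N3- > O2- > Na+

All of these have 10 electrons, so size is governed by nuclear charge alone: the more protons, the stronger the pull on the same electron cloud, and the smaller the ion.
Nuclear charges: Na+ (Z=11), O2- (Z=8), N3- (Z=7).
Largest to smallest: N3- > O2- > Na+.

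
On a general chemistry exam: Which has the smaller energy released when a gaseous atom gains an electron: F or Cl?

F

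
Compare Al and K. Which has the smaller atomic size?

Al

Al is in period 3, group 13; K is in period 4, group 1.
Radius decreases left→right (rising Z_eff, same n) and increases top→bottom (higher n).
Neither a single period nor a single group — weigh both effects.
K > Al: both effects reinforce here, so K is clearly the larger of the two.
Approximate values (pm): Al 126, K 196.
So Al has the smaller atomic size (Al < K).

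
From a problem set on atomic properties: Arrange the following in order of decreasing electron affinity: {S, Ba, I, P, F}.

F is in period 2, group 17; P is in period 3, group 15; S is in period 3, group 16; I is in period 5, group 17; Ba is in period 6, group 2.
Electron affinity generally becomes more exothermic across a period toward the halogens and less exothermic down a group.
These span different periods and groups, so the two trends combine.
P > Ba: relative to Ba, both the across-period and down-group shifts push P's electron affinity up.
S > P: both are in period 3; the period trend gives S the larger value.
I > S: period and group pull opposite ways; the across-period shift dominates (295 vs 200 kJ/mol).
F > I: they share group 17; the group trend gives F the larger value.
Tabulated electron affinity (kJ/mol): F 328, P 72, S 200, I 295, Ba 14.
So from highest to lowest: F > I > S > P > Ba.

F, I, S, P, Ba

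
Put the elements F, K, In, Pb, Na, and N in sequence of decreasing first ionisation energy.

F, N, Pb, In, Na, K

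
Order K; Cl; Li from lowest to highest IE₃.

Cl, K, Li

IE_3 is the cost of taking one more electron from the +2 cation: K²⁺ is already 1 electron into the core; Cl²⁺ still has 5 valence electrons; Li²⁺ is already 1 electron into the core.
Breaking into a closed-shell core is much more expensive than removing a leftover valence electron — K and Li have the largest IE_3 here.
Tabulated IE_3 (kJ/mol): K 4420, Cl 3822, Li 11815.
So the third ionization energies run Cl < K < Li.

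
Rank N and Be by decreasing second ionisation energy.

N, Be

After 1 electron has been removed, what remains? N⁺ still has 4 valence electrons; Be⁺ still has 1 valence electron.
All are still removing valence electrons, so compare the +1 ions as you would atoms: IE_2 generally rises across a period (higher Z_eff) and falls down a group (larger shell), subject to the usual subshell exceptions.
Valence configurations: N⁺ [He]2s²2p², Be⁺ [He]2s¹.
Tabulated IE_2 (kJ/mol): N 2856, Be 1757.
Putting it together, IE_2: Be < N.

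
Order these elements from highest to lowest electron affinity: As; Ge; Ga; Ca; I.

I, Ge, As, Ga, Ca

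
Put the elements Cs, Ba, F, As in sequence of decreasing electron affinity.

F, As, Cs, Ba

F is in period 2, group 17; As is in period 4, group 15; Cs is in period 6, group 1; Ba is in period 6, group 2.
Atoms with high Z_eff and room in the valence shell (especially the halogens) have the most exothermic electron affinities.
Neither a single period nor a single group — weigh both effects.
Cs > Ba: this pair runs against the simple trend — see the exception note.
As > Cs: relative to Cs, both the across-period and down-group shifts push As's electron affinity up.
F > As: both effects reinforce here, so F is clearly the higher of the two.
Note the exception: Cs has a higher electron affinity than Ba, contrary to the simple trend — adding an electron to Ba (ns²) has to open a new, higher-energy np subshell, which is unfavourable.
Approximate values (kJ/mol): F 328, As 78, Cs 46, Ba 14.
So from highest to lowest: F > As > Cs > Ba.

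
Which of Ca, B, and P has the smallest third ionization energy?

P

After 2 electrons have been removed, what remains? Ca²⁺ is the bare [Ar] core; B²⁺ still has 1 valence electron; P²⁺ still has 3 valence electrons.
Core electrons are held far more tightly than valence electrons, so Ca tops the IE_3 order.
Valence configurations: B²⁺ [He]2s¹, P²⁺ [Ne]3s²3p¹.
The numbers (kJ/mol): Ca 4912, B 3660, P 2914.
So the third ionization energies run P < B < Ca.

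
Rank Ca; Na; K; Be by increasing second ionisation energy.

Ca < Be < K < Na

Consider each +1 ion: Ca⁺ still has 1 valence electron; Na⁺ is the bare [Ne] core; K⁺ is the bare [Ar] core; Be⁺ still has 1 valence electron.
Core electrons are held far more tightly than valence electrons, so K and Na top the IE_2 order.
Valence configurations: Ca⁺ [Ar]4s¹, Be⁺ [He]2s¹.
The numbers (kJ/mol): Ca 1145, Na 4562, K 3052, Be 1757.
So the second ionization energies run Ca < Be < K < Na.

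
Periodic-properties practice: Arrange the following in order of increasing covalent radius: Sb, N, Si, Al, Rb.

N < Si < Al < Sb < Rb

Atomic radius shrinks across a period as nuclear charge pulls the same shell inward, and grows down a group as new shells are added.
These span different periods and groups, so the two trends combine.
Si > N: relative to N, both the across-period and down-group shifts push Si's atomic radius up.
Al > Si: Al lies to the left of Si in period 3, so the across-period effect alone puts Al larger.
Sb > Al: the two effects oppose for this pair; the down-group effect wins (140 vs 126 pm).
Rb > Sb: Rb lies to the left of Sb in period 5, so the across-period effect alone puts Rb larger.
Approximate values (pm): N 71, Al 126, Si 116, Rb 210, Sb 140.
So from smallest to largest: N < Si < Al < Sb < Rb.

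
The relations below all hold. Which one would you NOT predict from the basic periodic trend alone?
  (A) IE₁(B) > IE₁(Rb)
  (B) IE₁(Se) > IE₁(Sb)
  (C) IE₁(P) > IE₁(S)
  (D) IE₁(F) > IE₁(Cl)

(C)

The general trend: IE₁ increases across a period and decreases down a group.
(A) B (period 2, group 13) vs Rb (period 5, group 1): the stated order agrees with the simple trend.
(B) Se (period 4, group 16) vs Sb (period 5, group 15): the stated order agrees with the simple trend.
(C) P (period 3, group 15) vs S (period 3, group 16): the stated order contradicts the simple trend.
(D) F (period 2, group 17) vs Cl (period 3, group 17): the stated order agrees with the simple trend.
The exception is (C): S (3p⁴) ionizes more easily than half-filled P (3p³) because the paired 3p electron in S is pushed out by e⁻–e⁻ repulsion.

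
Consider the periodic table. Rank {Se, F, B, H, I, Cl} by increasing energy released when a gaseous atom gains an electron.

Atoms with high Z_eff and room in the valence shell (especially the halogens) have the most exothermic electron affinities.
These span different periods and groups, so the two trends combine.
H > B: the two effects oppose for this pair; the down-group effect wins (73 vs 27 kJ/mol).
Se > H: period and group pull opposite ways; the across-period shift dominates (195 vs 73 kJ/mol).
I > Se: the two effects oppose for this pair; the across-period effect wins (295 vs 195 kJ/mol).
F > I: they share group 17; the group trend gives F the larger value.
Cl > F: this pair runs against the simple trend — see the exception note.
Note the exception: Cl has a higher electron affinity than F, contrary to the simple trend — F's small 2p subshell makes the incoming electron feel strong e⁻–e⁻ repulsion, so Cl actually releases more energy on gaining an electron.
Approximate values (kJ/mol): H 73, B 27, F 328, Cl 349, Se 195, I 295.
So from lowest to highest: B < H < Se < I < F < Cl.

B < H < Se < I < F < Cl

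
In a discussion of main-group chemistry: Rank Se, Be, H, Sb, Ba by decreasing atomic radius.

Ba, Sb, Se, Be, H

H is in period 1, group 1; Be is in period 2, group 2; Se is in period 4, group 16; Sb is in period 5, group 15; Ba is in period 6, group 2.
Atomic radius shrinks across a period as nuclear charge pulls the same shell inward, and grows down a group as new shells are added.
Neither a single period nor a single group — weigh both effects.
Be > H: period and group pull opposite ways; the down-group shift dominates (102 vs 32 pm).
Se > Be: the two effects oppose for this pair; the down-group effect wins (116 vs 102 pm).
Sb > Se: relative to Se, both the across-period and down-group shifts push Sb's atomic radius up.
Ba > Sb: both effects reinforce here, so Ba is clearly the larger of the two.
For reference (pm): H 32, Be 102, Se 116, Sb 140, Ba 196.
So from largest to smallest: Ba > Sb > Se > Be > H.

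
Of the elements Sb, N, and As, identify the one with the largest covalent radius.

N is in period 2, group 15; As is in period 4, group 15; Sb is in period 5, group 15.
Across a period the added protons contract the valence shell; down a group each new principal shell makes the atom larger.
All are in group 15, so atomic radius increases down the group.
The largest covalent radius among these belongs to Sb.

Sb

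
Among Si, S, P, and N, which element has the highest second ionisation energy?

N

IE_2 is the cost of taking one more electron from the +1 cation: Si⁺ still has 3 valence electrons; S⁺ still has 5 valence electrons; P⁺ still has 4 valence electrons; N⁺ still has 4 valence electrons.
All are still removing valence electrons, so compare the +1 ions as you would atoms: IE_2 generally rises across a period (higher Z_eff) and falls down a group (larger shell), subject to the usual subshell exceptions.
Valence configurations: Si⁺ [Ne]3s²3p¹, S⁺ [Ne]3s²3p³, P⁺ [Ne]3s²3p², N⁺ [He]2s²2p².
The numbers (kJ/mol): Si 1577, S 2252, P 1907, N 2856.
Putting it together, IE_2: Si < P < S < N.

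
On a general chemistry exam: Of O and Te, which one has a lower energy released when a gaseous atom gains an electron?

O is in period 2, group 16; Te is in period 5, group 16.
Atoms with high Z_eff and room in the valence shell (especially the halogens) have the most exothermic electron affinities.
All are in group 16; the group trend (electron affinity increases up the group) applies, with the exception below.
Note the exception: Te has a higher electron affinity than O, contrary to the simple trend — O's compact 2p subshell gives strong electron–electron repulsion on the added electron.
Tabulated electron affinity (kJ/mol): O 141, Te 190.
So O has the lower energy released when a gaseous atom gains an electron (O < Te).

O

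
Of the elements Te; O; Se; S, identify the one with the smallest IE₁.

IE₁ increases left→right with effective nuclear charge and decreases top→bottom as the valence shell moves farther out.
All are in group 16, so first ionization energy increases up the group.
The smallest IE₁ among these belongs to Te.

Te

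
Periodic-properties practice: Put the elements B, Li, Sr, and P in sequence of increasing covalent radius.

B < P < Li < Sr

Li is in period 2, group 1; B is in period 2, group 13; P is in period 3, group 15; Sr is in period 5, group 2.
Across a period the added protons contract the valence shell; down a group each new principal shell makes the atom larger.
These span different periods and groups, so the two trends combine.
P > B: the two effects oppose for this pair; the down-group effect wins (111 vs 85 pm).
Li > P: period and group pull opposite ways; the across-period shift dominates (133 vs 111 pm).
Sr > Li: the two effects oppose for this pair; the down-group effect wins (185 vs 133 pm).
Tabulated atomic radius (pm): Li 133, B 85, P 111, Sr 185.
So from smallest to largest: B < P < Li < Sr.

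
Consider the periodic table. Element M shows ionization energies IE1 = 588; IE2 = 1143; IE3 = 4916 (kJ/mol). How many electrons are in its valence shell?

2

Look for the largest jump between consecutive ionization energies: IE3/IE2 ≈ 4.3, far larger than any earlier ratio.
That jump marks the point where a core electron is being removed. So the atom has 2 valence electrons.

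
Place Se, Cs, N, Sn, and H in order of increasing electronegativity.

Cs < Sn < H < Se < N

H is in period 1, group 1; N is in period 2, group 15; Se is in period 4, group 16; Sn is in period 5, group 14; Cs is in period 6, group 1.
Atoms toward the upper right of the periodic table pull bonding electrons most strongly.
Neither a single period nor a single group — weigh both effects.
Sn > Cs: both effects reinforce here, so Sn is clearly the higher of the two.
H > Sn: the two effects oppose for this pair; the down-group effect wins (2.20 vs 1.96).
Se > H: the two effects oppose for this pair; the across-period effect wins (2.55 vs 2.20).
N > Se: the two effects oppose for this pair; the down-group effect wins (3.04 vs 2.55).
For reference (Pauling): H 2.20, N 3.04, Se 2.55, Sn 1.96, Cs 0.79.
So from lowest to highest: Cs < Sn < H < Se < N.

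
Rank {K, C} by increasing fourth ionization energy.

IE_4 is the cost of taking one more electron from the +3 cation: K³⁺ is already 2 electrons into the core; C³⁺ still has 1 valence electron.
Usually core removal costs more than valence removal, but here the competition is close: a tightly held n=2 valence electron can cost more to remove than an n=3 core electron, so the actual values have to decide it.
The numbers (kJ/mol): K 5877, C 6223.
Hence IE_4: K < C.

K < C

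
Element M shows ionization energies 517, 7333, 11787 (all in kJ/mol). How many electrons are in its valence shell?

Look for the largest jump between consecutive ionization energies: IE2/IE1 ≈ 14.2, far larger than any earlier ratio.
That jump marks the point where a core electron is being removed. So the atom has 1 valence electron.

1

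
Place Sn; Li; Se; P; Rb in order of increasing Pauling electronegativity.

Li is in period 2, group 1; P is in period 3, group 15; Se is in period 4, group 16; Rb is in period 5, group 1; Sn is in period 5, group 14.
Atoms toward the upper right of the periodic table pull bonding electrons most strongly.
Here both period and group differ, so the two effects have to be weighed against each other.
Li > Rb: they share group 1; the group trend gives Li the larger value.
Sn > Li: period and group pull opposite ways; the across-period shift dominates (1.96 vs 0.98).
P > Sn: relative to Sn, both the across-period and down-group shifts push P's electronegativity up.
Se > P: period and group pull opposite ways; the across-period shift dominates (2.55 vs 2.19).
Tabulated electronegativity (Pauling): Li 0.98, P 2.19, Se 2.55, Rb 0.82, Sn 1.96.
So from lowest to highest: Rb < Li < Sn < P < Se.

Rb, Li, Sn, P, Se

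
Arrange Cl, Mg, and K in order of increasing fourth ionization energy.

IE_4 is the cost of taking one more electron from the +3 cation: Cl³⁺ still has 4 valence electrons; Mg³⁺ is already 1 electron into the core; K³⁺ is already 2 electrons into the core.
Breaking into a closed-shell core is much more expensive than removing a leftover valence electron — K and Mg have the largest IE_4 here.
Tabulated IE_4 (kJ/mol): Cl 5159, Mg 10543, K 5877.
Overall IE_4 order: Cl < K < Mg.

Cl, K, Mg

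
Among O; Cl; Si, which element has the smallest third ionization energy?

IE_3 is the cost of taking one more electron from the +2 cation: O²⁺ still has 4 valence electrons; Cl²⁺ still has 5 valence electrons; Si²⁺ still has 2 valence electrons.
All are still removing valence electrons, so compare the +2 ions as you would atoms: IE_3 generally rises across a period (higher Z_eff) and falls down a group (larger shell), subject to the usual subshell exceptions.
Valence configurations: O²⁺ [He]2s²2p², Cl²⁺ [Ne]3s²3p³, Si²⁺ [Ne]3s².
Approximate IE_3 values (kJ/mol): O 5300, Cl 3822, Si 3232.
Putting it together, IE_3: Si < Cl < O.

Si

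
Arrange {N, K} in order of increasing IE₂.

N, K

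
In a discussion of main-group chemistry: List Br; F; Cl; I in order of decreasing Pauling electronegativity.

F is in period 2, group 17; Cl is in period 3, group 17; Br is in period 4, group 17; I is in period 5, group 17.
Atoms toward the upper right of the periodic table pull bonding electrons most strongly.
All are in group 17, so electronegativity increases up the group.
So from highest to lowest: F > Cl > Br > I.

F > Cl > Br > I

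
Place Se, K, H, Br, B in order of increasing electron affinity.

B < K < H < Se < Br

H is in period 1, group 1; B is in period 2, group 13; K is in period 4, group 1; Se is in period 4, group 16; Br is in period 4, group 17.
Atoms with high Z_eff and room in the valence shell (especially the halogens) have the most exothermic electron affinities.
Here both period and group differ, so the two effects have to be weighed against each other.
K > B: this pair runs against the simple trend — see the exception note.
H > K: they share group 1; the group trend gives H the larger value.
Se > H: period and group pull opposite ways; the across-period shift dominates (195 vs 73 kJ/mol).
Br > Se: Br lies to the right of Se in period 4, so the across-period effect alone puts Br higher.
Note the exception: K has a higher electron affinity than B, contrary to the simple trend — B's ns²np¹ configuration gives only a small electron affinity — the sparsely filled np subshell binds an added electron weakly.
For reference (kJ/mol): H 73, B 27, K 48, Se 195, Br 325.
So from lowest to highest: B < K < H < Se < Br.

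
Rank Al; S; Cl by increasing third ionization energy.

After 2 electrons have been removed, what remains? Al²⁺ still has 1 valence electron; S²⁺ still has 4 valence electrons; Cl²⁺ still has 5 valence electrons.
All are still removing valence electrons, so compare the +2 ions as you would atoms: IE_3 generally rises across a period (higher Z_eff) and falls down a group (larger shell), subject to the usual subshell exceptions.
Valence configurations: Al²⁺ [Ne]3s¹, S²⁺ [Ne]3s²3p², Cl²⁺ [Ne]3s²3p³.
Approximate IE_3 values (kJ/mol): Al 2745, S 3357, Cl 3822.
So the third ionization energies run Al < S < Cl.

Al < S < Cl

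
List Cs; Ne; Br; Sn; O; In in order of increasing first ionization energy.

O is in period 2, group 16; Ne is in period 2, group 18; Br is in period 4, group 17; In is in period 5, group 13; Sn is in period 5, group 14; Cs is in period 6, group 1.
Across a period the outer electron is held more tightly (higher IE₁); down a group it sits in a higher shell, more shielded, and comes off more easily.
Here both period and group differ, so the two effects have to be weighed against each other.
In > Cs: relative to Cs, both the across-period and down-group shifts push In's first ionization energy up.
Sn > In: both are in period 5; the period trend gives Sn the larger value.
Br > Sn: relative to Sn, both the across-period and down-group shifts push Br's first ionization energy up.
O > Br: period and group pull opposite ways; the down-group shift dominates (1314 vs 1140 kJ/mol).
Ne > O: Ne lies to the right of O in period 2, so the across-period effect alone puts Ne higher.
Tabulated first ionization energy (kJ/mol): O 1314, Ne 2081, Br 1140, In 558, Sn 709, Cs 376.
So from lowest to highest: Cs < In < Sn < Br < O < Ne.

Cs < In < Sn < Br < O < Ne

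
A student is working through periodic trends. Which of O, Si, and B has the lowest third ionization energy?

Si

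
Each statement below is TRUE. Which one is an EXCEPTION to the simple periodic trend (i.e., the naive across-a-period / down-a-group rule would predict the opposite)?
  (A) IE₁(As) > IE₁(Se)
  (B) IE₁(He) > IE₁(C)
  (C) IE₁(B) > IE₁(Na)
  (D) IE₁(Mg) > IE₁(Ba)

The general trend: IE₁ increases across a period and decreases down a group.
(A) As (period 4, group 15) vs Se (period 4, group 16): the stated order contradicts the simple trend.
(B) He (period 1, group 18) vs C (period 2, group 14): the stated order agrees with the simple trend.
(C) B (period 2, group 13) vs Na (period 3, group 1): the stated order agrees with the simple trend.
(D) Mg (period 3, group 2) vs Ba (period 6, group 2): the stated order agrees with the simple trend.
The exception is (A): Se (4p⁴) ionizes more easily than half-filled As (4p³).

(A)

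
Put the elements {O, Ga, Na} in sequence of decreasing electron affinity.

O, Na, Ga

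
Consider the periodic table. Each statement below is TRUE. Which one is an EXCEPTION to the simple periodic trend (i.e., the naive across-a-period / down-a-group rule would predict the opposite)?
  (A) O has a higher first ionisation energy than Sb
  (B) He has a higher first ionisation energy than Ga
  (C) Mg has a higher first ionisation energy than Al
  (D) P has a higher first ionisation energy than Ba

The general trend: first ionisation energy increases across a period and decreases down a group.
(A) O (period 2, group 16) vs Sb (period 5, group 15): the stated order agrees with the simple trend.
(B) He (period 1, group 18) vs Ga (period 4, group 13): the stated order agrees with the simple trend.
(C) Mg (period 3, group 2) vs Al (period 3, group 13): the stated order contradicts the simple trend.
(D) P (period 3, group 15) vs Ba (period 6, group 2): the stated order agrees with the simple trend.
The exception is (C): Al's single 3p electron is easier to remove than one from Mg's filled 3s².

(C)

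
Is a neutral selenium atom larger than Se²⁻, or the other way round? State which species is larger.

Forming Se²⁻ adds 2 electrons to Se. More electron–electron repulsion in the same shell, with unchanged nuclear charge, lets the cloud expand.
An anion is larger than its parent atom: Se²⁻ > Se.

Se²⁻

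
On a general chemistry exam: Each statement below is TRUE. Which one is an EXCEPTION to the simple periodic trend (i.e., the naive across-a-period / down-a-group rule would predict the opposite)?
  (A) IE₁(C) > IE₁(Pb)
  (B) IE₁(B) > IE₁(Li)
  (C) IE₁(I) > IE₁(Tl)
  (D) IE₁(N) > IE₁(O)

(D)

The general trend: first ionization energy increases across a period and decreases down a group.
(A) C (period 2, group 14) vs Pb (period 6, group 14): the stated order agrees with the simple trend.
(B) B (period 2, group 13) vs Li (period 2, group 1): the stated order agrees with the simple trend.
(C) I (period 5, group 17) vs Tl (period 6, group 13): the stated order agrees with the simple trend.
(D) N (period 2, group 15) vs O (period 2, group 16): the stated order contradicts the simple trend.
The exception is (D): pairing an electron in O's 2p⁴ costs repulsion energy, so O ionizes more easily than half-filled N (2p³).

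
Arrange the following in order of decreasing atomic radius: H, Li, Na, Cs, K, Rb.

Cs > Rb > K > Na > Li > H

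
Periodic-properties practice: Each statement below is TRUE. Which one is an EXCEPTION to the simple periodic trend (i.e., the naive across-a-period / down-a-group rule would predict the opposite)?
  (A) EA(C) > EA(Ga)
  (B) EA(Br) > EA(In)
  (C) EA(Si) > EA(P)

(C)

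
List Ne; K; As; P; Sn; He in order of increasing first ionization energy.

He is in period 1, group 18; Ne is in period 2, group 18; P is in period 3, group 15; K is in period 4, group 1; As is in period 4, group 15; Sn is in period 5, group 14.
Across a period the outer electron is held more tightly (higher IE₁); down a group it sits in a higher shell, more shielded, and comes off more easily.
Here both period and group differ, so the two effects have to be weighed against each other.
Sn > K: period and group pull opposite ways; the across-period shift dominates (709 vs 419 kJ/mol).
As > Sn: both effects reinforce here, so As is clearly the higher of the two.
P > As: P sits above As in group 15, so the down-group effect alone puts P higher.
Ne > P: both effects reinforce here, so Ne is clearly the higher of the two.
He > Ne: He sits above Ne in group 18, so the down-group effect alone puts He higher.
Tabulated first ionization energy (kJ/mol): He 2372, Ne 2081, P 1012, K 419, As 947, Sn 709.
So from lowest to highest: K < Sn < As < P < Ne < He.

K < Sn < As < P < Ne < He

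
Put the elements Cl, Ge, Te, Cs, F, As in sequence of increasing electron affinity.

Cs < As < Ge < Te < F < Cl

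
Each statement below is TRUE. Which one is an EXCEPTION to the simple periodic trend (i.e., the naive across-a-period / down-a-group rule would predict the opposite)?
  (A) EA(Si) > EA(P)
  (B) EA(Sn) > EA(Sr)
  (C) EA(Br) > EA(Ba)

(A)

The general trend: electron affinity increases across a period and decreases down a group.
(A) Si (period 3, group 14) vs P (period 3, group 15): the stated order contradicts the simple trend.
(B) Sn (period 5, group 14) vs Sr (period 5, group 2): the stated order agrees with the simple trend.
(C) Br (period 4, group 17) vs Ba (period 6, group 2): the stated order agrees with the simple trend.
The exception is (A): adding an electron to P's half-filled 3p³ is unfavourable, so Si (3p²) has the more exothermic EA.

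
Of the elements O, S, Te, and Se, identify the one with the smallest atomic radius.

O is in period 2, group 16; S is in period 3, group 16; Se is in period 4, group 16; Te is in period 5, group 16.
Atomic radius shrinks across a period as nuclear charge pulls the same shell inward, and grows down a group as new shells are added.
All are in group 16, so atomic radius increases down the group.
The smallest atomic radius among these belongs to O.

O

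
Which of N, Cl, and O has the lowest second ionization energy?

Cl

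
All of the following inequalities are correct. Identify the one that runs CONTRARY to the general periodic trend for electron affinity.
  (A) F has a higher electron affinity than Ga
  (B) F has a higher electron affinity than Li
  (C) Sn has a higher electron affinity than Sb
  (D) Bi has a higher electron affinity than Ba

(C)

The general trend: electron affinity increases across a period and decreases down a group.
(A) F (period 2, group 17) vs Ga (period 4, group 13): the stated order agrees with the simple trend.
(B) F (period 2, group 17) vs Li (period 2, group 1): the stated order agrees with the simple trend.
(C) Sn (period 5, group 14) vs Sb (period 5, group 15): the stated order contradicts the simple trend.
(D) Bi (period 6, group 15) vs Ba (period 6, group 2): the stated order agrees with the simple trend.
The exception is (C): adding an electron to Sb's half-filled 5p³ is unfavourable, so Sn has the more exothermic EA.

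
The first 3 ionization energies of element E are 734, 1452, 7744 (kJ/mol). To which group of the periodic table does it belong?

Look for the largest jump between consecutive ionization energies: IE3/IE2 ≈ 5.3, far larger than any earlier ratio.
That jump marks the point where a core electron is being removed. So the atom has 2 valence electrons.
A main-group element with 2 valence electrons is in group 2.

Group 2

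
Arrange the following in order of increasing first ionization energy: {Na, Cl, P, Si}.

Removing the outermost electron gets harder across a period and easier down a group.
All lie in period 3, so first ionization energy increases left to right.
So from lowest to highest: Na < Si < P < Cl.

Na < Si < P < Cl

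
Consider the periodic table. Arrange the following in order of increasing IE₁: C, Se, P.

C is in period 2, group 14; P is in period 3, group 15; Se is in period 4, group 16.
First ionization energy rises across a period (greater Z_eff holds electrons more tightly) and falls down a group (valence electrons are farther from the nucleus).
These sit on a diagonal, where the across-period and down-group effects partly cancel.
P > Se: the two effects oppose for this pair; the down-group effect wins (1012 vs 941 kJ/mol).
C > P: period and group pull opposite ways; the down-group shift dominates (1086 vs 1012 kJ/mol).
Approximate values (kJ/mol): C 1086, P 1012, Se 941.
So from lowest to highest: Se < P < C.

Se, P, C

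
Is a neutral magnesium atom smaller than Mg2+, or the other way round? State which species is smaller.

Mg2+

Forming Mg2+ removes 2 electrons from Mg. Fewer electrons for the same nuclear charge means less shielding and a higher Z_eff on the remaining electrons, and for main-group metals the entire outer shell is lost.
A cation is smaller than its parent atom: Mg2+ < Mg.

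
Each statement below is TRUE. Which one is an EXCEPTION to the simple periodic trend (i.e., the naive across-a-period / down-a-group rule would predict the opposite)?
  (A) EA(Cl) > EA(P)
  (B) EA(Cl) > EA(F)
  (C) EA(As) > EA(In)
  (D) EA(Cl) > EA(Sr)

(B)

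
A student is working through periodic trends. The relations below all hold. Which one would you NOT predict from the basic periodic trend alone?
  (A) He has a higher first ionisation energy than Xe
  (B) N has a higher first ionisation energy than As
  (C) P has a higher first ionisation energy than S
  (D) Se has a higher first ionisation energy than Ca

The general trend: first ionisation energy increases across a period and decreases down a group.
(A) He (period 1, group 18) vs Xe (period 5, group 18): the stated order agrees with the simple trend.
(B) N (period 2, group 15) vs As (period 4, group 15): the stated order agrees with the simple trend.
(C) P (period 3, group 15) vs S (period 3, group 16): the stated order contradicts the simple trend.
(D) Se (period 4, group 16) vs Ca (period 4, group 2): the stated order agrees with the simple trend.
The exception is (C): S (3p⁴) ionizes more easily than half-filled P (3p³) because the paired 3p electron in S is pushed out by e⁻–e⁻ repulsion.

(C)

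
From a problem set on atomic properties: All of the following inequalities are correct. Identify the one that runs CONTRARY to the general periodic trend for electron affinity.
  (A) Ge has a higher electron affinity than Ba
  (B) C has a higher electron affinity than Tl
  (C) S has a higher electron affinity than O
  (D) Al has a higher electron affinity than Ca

The general trend: electron affinity increases across a period and decreases down a group.
(A) Ge (period 4, group 14) vs Ba (period 6, group 2): the stated order agrees with the simple trend.
(B) C (period 2, group 14) vs Tl (period 6, group 13): the stated order agrees with the simple trend.
(C) S (period 3, group 16) vs O (period 2, group 16): the stated order contradicts the simple trend.
(D) Al (period 3, group 13) vs Ca (period 4, group 2): the stated order agrees with the simple trend.
The exception is (C): the compact 2p subshell of O repels the added electron more than S's larger 3p does.

(C)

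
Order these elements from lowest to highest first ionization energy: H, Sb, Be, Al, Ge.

Removing the outermost electron gets harder across a period and easier down a group.
A diagonal step moves right (one effect) and down (the opposite effect) at once.
Ge > Al: period and group pull opposite ways; the across-period shift dominates (762 vs 578 kJ/mol).
Sb > Ge: period and group pull opposite ways; the across-period shift dominates (831 vs 762 kJ/mol).
Be > Sb: period and group pull opposite ways; the down-group shift dominates (900 vs 831 kJ/mol).
H > Be: the two effects oppose for this pair; the down-group effect wins (1312 vs 900 kJ/mol).
Approximate values (kJ/mol): H 1312, Be 900, Al 578, Ge 762, Sb 831.
So from lowest to highest: Al < Ge < Sb < Be < H.

Al < Ge < Sb < Be < H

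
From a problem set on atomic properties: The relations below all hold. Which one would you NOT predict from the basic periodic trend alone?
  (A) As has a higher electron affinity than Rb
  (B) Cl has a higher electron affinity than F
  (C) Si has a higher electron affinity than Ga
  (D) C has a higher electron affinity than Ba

The general trend: electron affinity increases across a period and decreases down a group.
(A) As (period 4, group 15) vs Rb (period 5, group 1): the stated order agrees with the simple trend.
(B) Cl (period 3, group 17) vs F (period 2, group 17): the stated order contradicts the simple trend.
(C) Si (period 3, group 14) vs Ga (period 4, group 13): the stated order agrees with the simple trend.
(D) C (period 2, group 14) vs Ba (period 6, group 2): the stated order agrees with the simple trend.
The exception is (B): F's small 2p subshell makes the incoming electron feel strong e⁻–e⁻ repulsion, so Cl actually releases more energy on gaining an electron.

(B)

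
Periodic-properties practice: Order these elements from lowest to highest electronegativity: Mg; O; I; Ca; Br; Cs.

Cs, Ca, Mg, I, Br, O

O is in period 2, group 16; Mg is in period 3, group 2; Ca is in period 4, group 2; Br is in period 4, group 17; I is in period 5, group 17; Cs is in period 6, group 1.
Atoms toward the upper right of the periodic table pull bonding electrons most strongly.
Neither a single period nor a single group — weigh both effects.
Ca > Cs: both effects reinforce here, so Ca is clearly the higher of the two.
Mg > Ca: Mg sits above Ca in group 2, so the down-group effect alone puts Mg higher.
I > Mg: the two effects oppose for this pair; the across-period effect wins (2.66 vs 1.31).
Br > I: Br sits above I in group 17, so the down-group effect alone puts Br higher.
O > Br: the two effects oppose for this pair; the down-group effect wins (3.44 vs 2.96).
For reference (Pauling): O 3.44, Mg 1.31, Ca 1.00, Br 2.96, I 2.66, Cs 0.79.
So from lowest to highest: Cs < Ca < Mg < I < Br < O.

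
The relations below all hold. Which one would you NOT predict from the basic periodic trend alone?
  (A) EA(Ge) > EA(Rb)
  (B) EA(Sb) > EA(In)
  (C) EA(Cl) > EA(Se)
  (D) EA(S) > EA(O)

(D)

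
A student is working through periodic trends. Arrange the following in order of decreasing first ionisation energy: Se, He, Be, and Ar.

He, Ar, Se, Be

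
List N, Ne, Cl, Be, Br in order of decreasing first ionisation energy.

Ne, N, Cl, Br, Be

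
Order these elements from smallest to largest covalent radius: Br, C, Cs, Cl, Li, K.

Radius decreases left→right (rising Z_eff, same n) and increases top→bottom (higher n).
Neither a single period nor a single group — weigh both effects.
Cl > C: the two effects oppose for this pair; the down-group effect wins (99 vs 75 pm).
Br > Cl: they share group 17; the group trend gives Br the larger value.
Li > Br: period and group pull opposite ways; the across-period shift dominates (133 vs 114 pm).
K > Li: K sits below Li in group 1, so the down-group effect alone puts K larger.
Cs > K: Cs sits below K in group 1, so the down-group effect alone puts Cs larger.
For reference (pm): Li 133, C 75, Cl 99, K 196, Br 114, Cs 232.
So from smallest to largest: C < Cl < Br < Li < K < Cs.

C < Cl < Br < Li < K < Cs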